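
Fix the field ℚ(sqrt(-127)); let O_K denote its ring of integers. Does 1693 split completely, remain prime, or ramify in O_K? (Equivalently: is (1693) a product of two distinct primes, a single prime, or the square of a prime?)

d = -127 ≡ 1 (mod 4), so O_K = ℤ[(1+√-127)/2] and disc(K) = d = -127.
1693 ∤ -127, so 1693 is unramified.
(-127/1693) = 1566^846 mod 1693 = 1, giving Legendre symbol 1.
Legendre symbol 1 ⇒ 1693 is split.

1693 splits in O_K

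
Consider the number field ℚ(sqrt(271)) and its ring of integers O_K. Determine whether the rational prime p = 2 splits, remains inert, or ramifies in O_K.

Since 271 ≢ 1 mod 4, the ring of integers is ℤ[√271] with discriminant 4·271 = 1084.
Ramification test: 2 | 1084. The prime 2 ramifies in K.

ramified — (2) = 𝔭²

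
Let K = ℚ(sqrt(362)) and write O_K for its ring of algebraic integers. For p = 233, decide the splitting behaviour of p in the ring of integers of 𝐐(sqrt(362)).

Since 362 ≢ 1 mod 4, the ring of integers is ℤ[√362] with discriminant 4·362 = 1448.
Since gcd(233, 1448) = 1 the prime 233 does not ramify.
Legendre symbol by Euler's criterion: (362/233) ≡ 362^116 ≡ 1 (mod 233), i.e. (362/233) = 1.
d is a quadratic residue mod p, hence 233 splits in O_K.

splits completely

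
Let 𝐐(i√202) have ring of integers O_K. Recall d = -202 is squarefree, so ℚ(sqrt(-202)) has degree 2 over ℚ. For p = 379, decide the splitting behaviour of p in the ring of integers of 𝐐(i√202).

d = -202 ≡ 2 (mod 4), so O_K = ℤ[√-202] and disc(K) = 4d = -808.
379 ∤ -808, so 379 is unramified.
Compute (-202/379) via Euler: 177^((379-1)/2) mod 379 = 1, so (-202/379) = 1.
(-202/379) = 1, so 379 splits.

splits completely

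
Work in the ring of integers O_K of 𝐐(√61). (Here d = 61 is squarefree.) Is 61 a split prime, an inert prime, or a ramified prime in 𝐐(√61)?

ramified — (61) = 𝔭²

Since 61 ≡ 1 mod 4, the ring of integers is ℤ[(1+√61)/2] with discriminant 61.
disc(K) = 61 = 61·1, so p = 61 is ramified.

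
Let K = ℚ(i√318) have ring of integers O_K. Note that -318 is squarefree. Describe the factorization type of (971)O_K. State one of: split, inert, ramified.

p splits

d = -318 ≡ 2 (mod 4), so O_K = ℤ[√-318] and disc(K) = 4d = -1272.
disc(K) = -1272 is not divisible by 971; 971 is unramified.
Euler's criterion: (-318)^485 mod 971 = 1. Thus (-318|971) = 1.
Legendre symbol 1 ⇒ 971 is split.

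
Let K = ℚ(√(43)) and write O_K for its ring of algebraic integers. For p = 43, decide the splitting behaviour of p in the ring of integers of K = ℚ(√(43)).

Since 43 ≢ 1 mod 4, the ring of integers is ℤ[√43] with discriminant 4·43 = 172.
disc(K) = 172 = 43·4, so p = 43 is ramified.

ramified — (43) = 𝔭²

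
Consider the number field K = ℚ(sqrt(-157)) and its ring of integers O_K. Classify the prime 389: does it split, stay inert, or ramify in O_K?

Since -157 ≢ 1 mod 4, the ring of integers is ℤ[√-157] with discriminant 4·(-157) = -628.
disc(K) = -628 is not divisible by 389; 389 is unramified.
Legendre symbol by Euler's criterion: (-157/389) ≡ (-157)^194 ≡ 1 (mod 389), i.e. (-157/389) = 1.
(-157/389) = 1, so 389 splits.

p splits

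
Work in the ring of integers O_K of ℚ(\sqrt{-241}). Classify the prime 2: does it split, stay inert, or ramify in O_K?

d = -241 ≡ 3 (mod 4), so O_K = ℤ[√-241] and disc(K) = 4d = -964.
disc(K) = -964 = 2·(-482), so p = 2 is ramified.

ramifies in O_K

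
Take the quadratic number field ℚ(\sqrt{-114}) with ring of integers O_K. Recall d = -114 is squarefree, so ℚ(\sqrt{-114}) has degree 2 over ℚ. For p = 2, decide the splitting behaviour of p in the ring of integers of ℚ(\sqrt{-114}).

d = -114 ≡ 2 (mod 4), so O_K = ℤ[√-114] and disc(K) = 4d = -456.
Ramification test: 2 | -456. The prime 2 ramifies in K.

ramifies in O_K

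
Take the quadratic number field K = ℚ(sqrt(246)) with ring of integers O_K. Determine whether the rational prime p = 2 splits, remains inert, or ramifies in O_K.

Since 246 ≢ 1 mod 4, the ring of integers is ℤ[√246] with discriminant 4·246 = 984.
disc(K) = 984 = 2·492, so p = 2 is ramified.

ramified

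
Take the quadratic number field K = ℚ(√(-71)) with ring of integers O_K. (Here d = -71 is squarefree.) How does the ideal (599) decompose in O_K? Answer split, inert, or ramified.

599 remains inert

d = -71 ≡ 1 (mod 4), so O_K = ℤ[(1+√-71)/2] and disc(K) = d = -71.
Since gcd(599, -71) = 1 the prime 599 does not ramify.
Euler's criterion: (-71)^299 mod 599 = 598. Thus (-71|599) = -1.
(-71/599) = -1, so 599 is inert.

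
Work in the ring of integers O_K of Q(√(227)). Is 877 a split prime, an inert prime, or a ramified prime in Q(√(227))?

Since 227 ≢ 1 mod 4, the ring of integers is ℤ[√227] with discriminant 4·227 = 908.
Since gcd(877, 908) = 1 the prime 877 does not ramify.
Compute (227/877) via Euler: 227^((877-1)/2) mod 877 = 1, so (227/877) = 1.
d is a quadratic residue mod p, hence 877 splits in O_K.

split — (877) = 𝔭₁𝔭₂ with 𝔭₁ ≠ 𝔭₂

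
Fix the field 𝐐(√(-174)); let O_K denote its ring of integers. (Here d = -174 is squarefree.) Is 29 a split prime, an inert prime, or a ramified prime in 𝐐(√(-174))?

-174 mod 4 = 2, hence disc K = 4·(-174) = -696 and O_K = ℤ[√-174].
Ramification test: 29 | -696. The prime 29 ramifies in K.

ramified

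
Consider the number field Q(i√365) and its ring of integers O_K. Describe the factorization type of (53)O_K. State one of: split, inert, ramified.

d = -365 ≡ 3 (mod 4), so O_K = ℤ[√-365] and disc(K) = 4d = -1460.
53 ∤ -1460, so 53 is unramified.
Compute (-365/53) via Euler: 6^((53-1)/2) mod 53 = 1, so (-365/53) = 1.
d is a quadratic residue mod p, hence 53 splits in O_K.

split — (53) = 𝔭₁𝔭₂ with 𝔭₁ ≠ 𝔭₂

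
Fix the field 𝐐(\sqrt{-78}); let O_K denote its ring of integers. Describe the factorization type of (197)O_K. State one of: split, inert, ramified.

197 remains inert

-78 mod 4 = 2, hence disc K = 4·(-78) = -312 and O_K = ℤ[√-78].
disc(K) = -312 is not divisible by 197; 197 is unramified.
Compute (-78/197) via Euler: 119^((197-1)/2) mod 197 = 196, so (-78/197) = -1.
d is a non-residue mod p, hence 197 remains inert in O_K.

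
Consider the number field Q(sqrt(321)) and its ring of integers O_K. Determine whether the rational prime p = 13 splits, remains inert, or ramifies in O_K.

d = 321 ≡ 1 (mod 4), so O_K = ℤ[(1+√321)/2] and disc(K) = d = 321.
Since gcd(13, 321) = 1 the prime 13 does not ramify.
Compute (321/13) via Euler: 9^((13-1)/2) mod 13 = 1, so (321/13) = 1.
d is a quadratic residue mod p, hence 13 splits in O_K.

split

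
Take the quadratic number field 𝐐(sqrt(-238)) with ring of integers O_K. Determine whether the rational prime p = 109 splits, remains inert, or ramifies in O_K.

split

-238 mod 4 = 2, hence disc K = 4·(-238) = -952 and O_K = ℤ[√-238].
109 ∤ -952, so 109 is unramified.
Euler's criterion: (-238)^54 mod 109 = 1. Thus (-238|109) = 1.
Legendre symbol 1 ⇒ 109 is split.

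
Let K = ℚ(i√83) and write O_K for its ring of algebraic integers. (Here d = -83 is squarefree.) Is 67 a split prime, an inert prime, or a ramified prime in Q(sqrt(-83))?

Since -83 ≡ 1 mod 4, the ring of integers is ℤ[(1+√-83)/2] with discriminant -83.
67 ∤ -83, so 67 is unramified.
Compute (-83/67) via Euler: 51^((67-1)/2) mod 67 = 66, so (-83/67) = -1.
(-83/67) = -1, so 67 is inert.

p is inert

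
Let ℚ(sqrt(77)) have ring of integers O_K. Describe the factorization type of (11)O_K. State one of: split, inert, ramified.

ramified

77 mod 4 = 1, hence disc K = 77 and O_K = ℤ[(1+√77)/2].
11 divides disc(K) = 77, so 11 ramifies.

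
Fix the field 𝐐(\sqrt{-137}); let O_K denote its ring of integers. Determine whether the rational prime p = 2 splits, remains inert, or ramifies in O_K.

ramified — (2) = 𝔭²

Since -137 ≢ 1 mod 4, the ring of integers is ℤ[√-137] with discriminant 4·(-137) = -548.
disc(K) = -548 = 2·(-274), so p = 2 is ramified.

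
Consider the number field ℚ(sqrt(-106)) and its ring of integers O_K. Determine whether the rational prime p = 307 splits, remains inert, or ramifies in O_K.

split — (307) = 𝔭₁𝔭₂ with 𝔭₁ ≠ 𝔭₂

Since -106 ≢ 1 mod 4, the ring of integers is ℤ[√-106] with discriminant 4·(-106) = -424.
Since gcd(307, -424) = 1 the prime 307 does not ramify.
(-106/307) = 201^153 mod 307 = 1, giving Legendre symbol 1.
(-106/307) = 1, so 307 splits.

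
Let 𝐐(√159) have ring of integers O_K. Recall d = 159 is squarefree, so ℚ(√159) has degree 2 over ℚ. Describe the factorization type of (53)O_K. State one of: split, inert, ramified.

53 is ramified

159 mod 4 = 3, hence disc K = 4·159 = 636 and O_K = ℤ[√159].
Ramification test: 53 | 636. The prime 53 ramifies in K.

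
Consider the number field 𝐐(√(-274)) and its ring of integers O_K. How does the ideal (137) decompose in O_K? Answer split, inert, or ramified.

Since -274 ≢ 1 mod 4, the ring of integers is ℤ[√-274] with discriminant 4·(-274) = -1096.
disc(K) = -1096 = 137·(-8), so p = 137 is ramified.

ramified — (137) = 𝔭²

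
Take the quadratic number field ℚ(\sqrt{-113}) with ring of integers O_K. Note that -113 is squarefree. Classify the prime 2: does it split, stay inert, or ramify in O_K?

-113 mod 4 = 3, hence disc K = 4·(-113) = -452 and O_K = ℤ[√-113].
disc(K) = -452 = 2·(-226), so p = 2 is ramified.

p ramifies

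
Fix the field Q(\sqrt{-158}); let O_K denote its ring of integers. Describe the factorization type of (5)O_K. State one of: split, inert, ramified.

-158 mod 4 = 2, hence disc K = 4·(-158) = -632 and O_K = ℤ[√-158].
5 ∤ -632, so 5 is unramified.
Legendre symbol by Euler's criterion: (-158/5) ≡ (-158)^2 ≡ 4 (mod 5), i.e. (-158/5) = -1.
(-158/5) = -1, so 5 is inert.

5 remains inert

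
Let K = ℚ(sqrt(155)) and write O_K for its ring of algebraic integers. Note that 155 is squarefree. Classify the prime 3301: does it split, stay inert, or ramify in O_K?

155 mod 4 = 3, hence disc K = 4·155 = 620 and O_K = ℤ[√155].
Since gcd(3301, 620) = 1 the prime 3301 does not ramify.
(155/3301) = 155^1650 mod 3301 = 3300, giving Legendre symbol -1.
d is a non-residue mod p, hence 3301 remains inert in O_K.

3301 remains inert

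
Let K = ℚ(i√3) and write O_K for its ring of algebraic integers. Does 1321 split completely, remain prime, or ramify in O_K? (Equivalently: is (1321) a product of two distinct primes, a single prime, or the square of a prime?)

1321 splits in O_K

-3 mod 4 = 1, hence disc K = -3 and O_K = ℤ[(1+√-3)/2].
Since gcd(1321, -3) = 1 the prime 1321 does not ramify.
Euler's criterion: (-3)^660 mod 1321 = 1. Thus (-3|1321) = 1.
Legendre symbol 1 ⇒ 1321 is split.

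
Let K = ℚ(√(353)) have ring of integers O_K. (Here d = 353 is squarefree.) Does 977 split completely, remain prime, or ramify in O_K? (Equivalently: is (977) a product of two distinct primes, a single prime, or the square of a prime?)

d = 353 ≡ 1 (mod 4), so O_K = ℤ[(1+√353)/2] and disc(K) = d = 353.
disc(K) = 353 is not divisible by 977; 977 is unramified.
(353/977) = 353^488 mod 977 = 1, giving Legendre symbol 1.
(353/977) = 1, so 977 splits.

977 splits in O_K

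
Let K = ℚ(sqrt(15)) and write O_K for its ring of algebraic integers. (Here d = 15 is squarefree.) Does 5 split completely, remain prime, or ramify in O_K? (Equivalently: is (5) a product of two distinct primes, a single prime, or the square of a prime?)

ramified

15 mod 4 = 3, hence disc K = 4·15 = 60 and O_K = ℤ[√15].
disc(K) = 60 = 5·12, so p = 5 is ramified.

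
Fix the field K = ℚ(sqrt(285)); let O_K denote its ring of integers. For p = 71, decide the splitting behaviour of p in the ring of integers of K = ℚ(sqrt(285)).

71 splits in O_K

Since 285 ≡ 1 mod 4, the ring of integers is ℤ[(1+√285)/2] with discriminant 285.
disc(K) = 285 is not divisible by 71; 71 is unramified.
Compute (285/71) via Euler: 1^((71-1)/2) mod 71 = 1, so (285/71) = 1.
Legendre symbol 1 ⇒ 71 is split.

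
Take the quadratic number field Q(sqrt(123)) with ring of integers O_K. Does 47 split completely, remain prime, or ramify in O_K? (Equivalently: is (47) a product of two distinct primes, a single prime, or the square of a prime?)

47 remains inert

123 mod 4 = 3, hence disc K = 4·123 = 492 and O_K = ℤ[√123].
Since gcd(47, 492) = 1 the prime 47 does not ramify.
Euler's criterion: 123^23 mod 47 = 46. Thus (123|47) = -1.
d is a non-residue mod p, hence 47 remains inert in O_K.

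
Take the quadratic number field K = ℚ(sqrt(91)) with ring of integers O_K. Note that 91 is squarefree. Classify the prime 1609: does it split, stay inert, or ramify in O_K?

d = 91 ≡ 3 (mod 4), so O_K = ℤ[√91] and disc(K) = 4d = 364.
Since gcd(1609, 364) = 1 the prime 1609 does not ramify.
Compute (91/1609) via Euler: 91^((1609-1)/2) mod 1609 = 1608, so (91/1609) = -1.
(91/1609) = -1, so 1609 is inert.

1609 remains inert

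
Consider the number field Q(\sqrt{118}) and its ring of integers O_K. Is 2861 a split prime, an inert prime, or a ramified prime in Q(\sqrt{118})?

inert

Since 118 ≢ 1 mod 4, the ring of integers is ℤ[√118] with discriminant 4·118 = 472.
2861 ∤ 472, so 2861 is unramified.
Compute (118/2861) via Euler: 118^((2861-1)/2) mod 2861 = 2860, so (118/2861) = -1.
d is a non-residue mod p, hence 2861 remains inert in O_K.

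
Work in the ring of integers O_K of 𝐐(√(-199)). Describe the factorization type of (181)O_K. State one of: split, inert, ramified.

remains prime (inert)

-199 mod 4 = 1, hence disc K = -199 and O_K = ℤ[(1+√-199)/2].
disc(K) = -199 is not divisible by 181; 181 is unramified.
Legendre symbol by Euler's criterion: (-199/181) ≡ (-199)^90 ≡ 180 (mod 181), i.e. (-199/181) = -1.
(-199/181) = -1, so 181 is inert.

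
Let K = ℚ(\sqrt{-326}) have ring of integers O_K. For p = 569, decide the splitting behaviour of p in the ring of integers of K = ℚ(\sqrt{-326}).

inert — (569) stays prime in O_K

d = -326 ≡ 2 (mod 4), so O_K = ℤ[√-326] and disc(K) = 4d = -1304.
disc(K) = -1304 is not divisible by 569; 569 is unramified.
Compute (-326/569) via Euler: 243^((569-1)/2) mod 569 = 568, so (-326/569) = -1.
Legendre symbol -1 ⇒ 569 is inert.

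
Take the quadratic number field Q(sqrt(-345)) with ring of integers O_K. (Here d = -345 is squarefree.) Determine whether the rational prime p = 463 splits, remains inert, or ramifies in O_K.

split

Since -345 ≢ 1 mod 4, the ring of integers is ℤ[√-345] with discriminant 4·(-345) = -1380.
Since gcd(463, -1380) = 1 the prime 463 does not ramify.
Legendre symbol by Euler's criterion: (-345/463) ≡ (-345)^231 ≡ 1 (mod 463), i.e. (-345/463) = 1.
d is a quadratic residue mod p, hence 463 splits in O_K.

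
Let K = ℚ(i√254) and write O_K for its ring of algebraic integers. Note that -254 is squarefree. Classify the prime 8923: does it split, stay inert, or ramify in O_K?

d = -254 ≡ 2 (mod 4), so O_K = ℤ[√-254] and disc(K) = 4d = -1016.
Since gcd(8923, -1016) = 1 the prime 8923 does not ramify.
(-254/8923) = 8669^4461 mod 8923 = 1, giving Legendre symbol 1.
Legendre symbol 1 ⇒ 8923 is split.

splits completely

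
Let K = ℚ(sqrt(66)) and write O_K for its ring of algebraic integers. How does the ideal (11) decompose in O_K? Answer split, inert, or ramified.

Since 66 ≢ 1 mod 4, the ring of integers is ℤ[√66] with discriminant 4·66 = 264.
disc(K) = 264 = 11·24, so p = 11 is ramified.

ramifies in O_K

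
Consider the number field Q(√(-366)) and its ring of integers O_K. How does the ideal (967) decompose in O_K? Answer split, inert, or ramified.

Since -366 ≢ 1 mod 4, the ring of integers is ℤ[√-366] with discriminant 4·(-366) = -1464.
967 ∤ -1464, so 967 is unramified.
Legendre symbol by Euler's criterion: (-366/967) ≡ (-366)^483 ≡ 1 (mod 967), i.e. (-366/967) = 1.
d is a quadratic residue mod p, hence 967 splits in O_K.

split — (967) = 𝔭₁𝔭₂ with 𝔭₁ ≠ 𝔭₂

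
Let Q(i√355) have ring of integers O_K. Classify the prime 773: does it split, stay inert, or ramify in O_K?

d = -355 ≡ 1 (mod 4), so O_K = ℤ[(1+√-355)/2] and disc(K) = d = -355.
disc(K) = -355 is not divisible by 773; 773 is unramified.
Euler's criterion: (-355)^386 mod 773 = 1. Thus (-355|773) = 1.
Legendre symbol 1 ⇒ 773 is split.

p splits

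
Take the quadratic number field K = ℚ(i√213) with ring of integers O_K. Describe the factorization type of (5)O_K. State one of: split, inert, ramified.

inert

d = -213 ≡ 3 (mod 4), so O_K = ℤ[√-213] and disc(K) = 4d = -852.
5 ∤ -852, so 5 is unramified.
Euler's criterion: (-213)^2 mod 5 = 4. Thus (-213|5) = -1.
d is a non-residue mod p, hence 5 remains inert in O_K.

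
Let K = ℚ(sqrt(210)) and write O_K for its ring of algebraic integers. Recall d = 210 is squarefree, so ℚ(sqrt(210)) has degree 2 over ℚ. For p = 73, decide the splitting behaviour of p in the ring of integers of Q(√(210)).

split

Since 210 ≢ 1 mod 4, the ring of integers is ℤ[√210] with discriminant 4·210 = 840.
Since gcd(73, 840) = 1 the prime 73 does not ramify.
Compute (210/73) via Euler: 64^((73-1)/2) mod 73 = 1, so (210/73) = 1.
Legendre symbol 1 ⇒ 73 is split.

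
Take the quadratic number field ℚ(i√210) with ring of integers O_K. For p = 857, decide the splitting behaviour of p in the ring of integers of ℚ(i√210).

-210 mod 4 = 2, hence disc K = 4·(-210) = -840 and O_K = ℤ[√-210].
Since gcd(857, -840) = 1 the prime 857 does not ramify.
Legendre symbol by Euler's criterion: (-210/857) ≡ (-210)^428 ≡ 856 (mod 857), i.e. (-210/857) = -1.
Legendre symbol -1 ⇒ 857 is inert.

inert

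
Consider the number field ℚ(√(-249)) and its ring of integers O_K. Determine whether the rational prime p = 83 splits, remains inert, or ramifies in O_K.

ramifies in O_K

Since -249 ≢ 1 mod 4, the ring of integers is ℤ[√-249] with discriminant 4·(-249) = -996.
disc(K) = -996 = 83·(-12), so p = 83 is ramified.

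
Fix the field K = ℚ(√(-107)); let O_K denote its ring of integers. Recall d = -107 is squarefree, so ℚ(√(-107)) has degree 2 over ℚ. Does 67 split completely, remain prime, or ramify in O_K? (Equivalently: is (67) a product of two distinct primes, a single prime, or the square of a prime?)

remains prime (inert)

d = -107 ≡ 1 (mod 4), so O_K = ℤ[(1+√-107)/2] and disc(K) = d = -107.
disc(K) = -107 is not divisible by 67; 67 is unramified.
Compute (-107/67) via Euler: 27^((67-1)/2) mod 67 = 66, so (-107/67) = -1.
Legendre symbol -1 ⇒ 67 is inert.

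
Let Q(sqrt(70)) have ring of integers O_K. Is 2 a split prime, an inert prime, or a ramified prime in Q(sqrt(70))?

ramifies in O_K

70 mod 4 = 2, hence disc K = 4·70 = 280 and O_K = ℤ[√70].
2 divides disc(K) = 280, so 2 ramifies.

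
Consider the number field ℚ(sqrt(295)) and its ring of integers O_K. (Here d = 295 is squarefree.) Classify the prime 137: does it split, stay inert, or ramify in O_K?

d = 295 ≡ 3 (mod 4), so O_K = ℤ[√295] and disc(K) = 4d = 1180.
137 ∤ 1180, so 137 is unramified.
Compute (295/137) via Euler: 21^((137-1)/2) mod 137 = 136, so (295/137) = -1.
(295/137) = -1, so 137 is inert.

p is inert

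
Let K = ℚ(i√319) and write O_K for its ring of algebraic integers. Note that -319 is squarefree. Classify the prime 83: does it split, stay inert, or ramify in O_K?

Since -319 ≡ 1 mod 4, the ring of integers is ℤ[(1+√-319)/2] with discriminant -319.
disc(K) = -319 is not divisible by 83; 83 is unramified.
Compute (-319/83) via Euler: 13^((83-1)/2) mod 83 = 82, so (-319/83) = -1.
(-319/83) = -1, so 83 is inert.

remains prime (inert)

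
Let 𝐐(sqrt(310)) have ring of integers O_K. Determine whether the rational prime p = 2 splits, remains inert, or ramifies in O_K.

ramifies in O_K

Since 310 ≢ 1 mod 4, the ring of integers is ℤ[√310] with discriminant 4·310 = 1240.
disc(K) = 1240 = 2·620, so p = 2 is ramified.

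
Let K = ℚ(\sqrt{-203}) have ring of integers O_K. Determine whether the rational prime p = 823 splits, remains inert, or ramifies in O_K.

p is inert

Since -203 ≡ 1 mod 4, the ring of integers is ℤ[(1+√-203)/2] with discriminant -203.
Since gcd(823, -203) = 1 the prime 823 does not ramify.
Compute (-203/823) via Euler: 620^((823-1)/2) mod 823 = 822, so (-203/823) = -1.
Legendre symbol -1 ⇒ 823 is inert.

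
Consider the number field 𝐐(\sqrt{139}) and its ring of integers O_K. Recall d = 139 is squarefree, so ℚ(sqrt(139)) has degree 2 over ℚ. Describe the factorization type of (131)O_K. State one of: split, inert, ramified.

inert — (131) stays prime in O_K

139 mod 4 = 3, hence disc K = 4·139 = 556 and O_K = ℤ[√139].
disc(K) = 556 is not divisible by 131; 131 is unramified.
Euler's criterion: 139^65 mod 131 = 130. Thus (139|131) = -1.
d is a non-residue mod p, hence 131 remains inert in O_K.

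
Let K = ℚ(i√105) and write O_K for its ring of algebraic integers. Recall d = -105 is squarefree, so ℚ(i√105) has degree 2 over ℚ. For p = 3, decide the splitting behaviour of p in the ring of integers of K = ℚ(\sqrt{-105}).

ramified

-105 mod 4 = 3, hence disc K = 4·(-105) = -420 and O_K = ℤ[√-105].
3 divides disc(K) = -420, so 3 ramifies.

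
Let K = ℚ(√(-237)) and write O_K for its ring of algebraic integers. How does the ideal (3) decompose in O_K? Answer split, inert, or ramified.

Since -237 ≢ 1 mod 4, the ring of integers is ℤ[√-237] with discriminant 4·(-237) = -948.
Ramification test: 3 | -948. The prime 3 ramifies in K.

ramified — (3) = 𝔭²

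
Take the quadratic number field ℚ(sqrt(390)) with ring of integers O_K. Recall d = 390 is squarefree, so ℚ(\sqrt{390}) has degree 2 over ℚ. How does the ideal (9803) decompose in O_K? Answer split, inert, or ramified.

d = 390 ≡ 2 (mod 4), so O_K = ℤ[√390] and disc(K) = 4d = 1560.
Since gcd(9803, 1560) = 1 the prime 9803 does not ramify.
Legendre symbol by Euler's criterion: (390/9803) ≡ 390^4901 ≡ 1 (mod 9803), i.e. (390/9803) = 1.
d is a quadratic residue mod p, hence 9803 splits in O_K.

splits completely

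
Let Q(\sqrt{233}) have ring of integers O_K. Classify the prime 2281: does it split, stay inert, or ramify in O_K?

2281 splits in O_K

Since 233 ≡ 1 mod 4, the ring of integers is ℤ[(1+√233)/2] with discriminant 233.
2281 ∤ 233, so 2281 is unramified.
Compute (233/2281) via Euler: 233^((2281-1)/2) mod 2281 = 1, so (233/2281) = 1.
d is a quadratic residue mod p, hence 2281 splits in O_K.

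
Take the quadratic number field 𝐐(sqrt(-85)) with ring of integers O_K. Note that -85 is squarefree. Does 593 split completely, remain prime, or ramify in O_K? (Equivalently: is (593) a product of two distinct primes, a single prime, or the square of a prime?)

-85 mod 4 = 3, hence disc K = 4·(-85) = -340 and O_K = ℤ[√-85].
disc(K) = -340 is not divisible by 593; 593 is unramified.
Euler's criterion: (-85)^296 mod 593 = 592. Thus (-85|593) = -1.
d is a non-residue mod p, hence 593 remains inert in O_K.

inert — (593) stays prime in O_K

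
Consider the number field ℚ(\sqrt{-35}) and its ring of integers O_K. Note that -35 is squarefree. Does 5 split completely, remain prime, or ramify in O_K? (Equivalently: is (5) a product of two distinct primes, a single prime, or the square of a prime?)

Since -35 ≡ 1 mod 4, the ring of integers is ℤ[(1+√-35)/2] with discriminant -35.
disc(K) = -35 = 5·(-7), so p = 5 is ramified.

p ramifies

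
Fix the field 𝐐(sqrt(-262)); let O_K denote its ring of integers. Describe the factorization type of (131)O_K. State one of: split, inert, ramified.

131 is ramified

Since -262 ≢ 1 mod 4, the ring of integers is ℤ[√-262] with discriminant 4·(-262) = -1048.
disc(K) = -1048 = 131·(-8), so p = 131 is ramified.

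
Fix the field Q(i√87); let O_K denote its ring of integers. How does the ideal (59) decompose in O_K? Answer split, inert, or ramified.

d = -87 ≡ 1 (mod 4), so O_K = ℤ[(1+√-87)/2] and disc(K) = d = -87.
59 ∤ -87, so 59 is unramified.
Legendre symbol by Euler's criterion: (-87/59) ≡ (-87)^29 ≡ 58 (mod 59), i.e. (-87/59) = -1.
d is a non-residue mod p, hence 59 remains inert in O_K.

59 remains inert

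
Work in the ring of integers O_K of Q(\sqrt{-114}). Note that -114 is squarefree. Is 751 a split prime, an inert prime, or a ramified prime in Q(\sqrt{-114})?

split — (751) = 𝔭₁𝔭₂ with 𝔭₁ ≠ 𝔭₂

d = -114 ≡ 2 (mod 4), so O_K = ℤ[√-114] and disc(K) = 4d = -456.
751 ∤ -456, so 751 is unramified.
Compute (-114/751) via Euler: 637^((751-1)/2) mod 751 = 1, so (-114/751) = 1.
Legendre symbol 1 ⇒ 751 is split.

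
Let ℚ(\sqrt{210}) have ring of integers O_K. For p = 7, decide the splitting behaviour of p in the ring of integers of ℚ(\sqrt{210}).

p ramifies

d = 210 ≡ 2 (mod 4), so O_K = ℤ[√210] and disc(K) = 4d = 840.
Ramification test: 7 | 840. The prime 7 ramifies in K.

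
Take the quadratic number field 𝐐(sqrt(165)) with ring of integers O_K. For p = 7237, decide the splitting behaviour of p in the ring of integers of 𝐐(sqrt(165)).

165 mod 4 = 1, hence disc K = 165 and O_K = ℤ[(1+√165)/2].
7237 ∤ 165, so 7237 is unramified.
Legendre symbol by Euler's criterion: (165/7237) ≡ 165^3618 ≡ 1 (mod 7237), i.e. (165/7237) = 1.
(165/7237) = 1, so 7237 splits.

split — (7237) = 𝔭₁𝔭₂ with 𝔭₁ ≠ 𝔭₂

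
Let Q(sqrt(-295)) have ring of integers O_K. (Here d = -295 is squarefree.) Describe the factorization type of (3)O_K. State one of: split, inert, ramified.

inert — (3) stays prime in O_K

-295 mod 4 = 1, hence disc K = -295 and O_K = ℤ[(1+√-295)/2].
3 ∤ -295, so 3 is unramified.
Euler's criterion: (-295)^1 mod 3 = 2. Thus (-295|3) = -1.
(-295/3) = -1, so 3 is inert.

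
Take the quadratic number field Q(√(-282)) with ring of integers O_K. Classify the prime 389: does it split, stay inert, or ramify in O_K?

d = -282 ≡ 2 (mod 4), so O_K = ℤ[√-282] and disc(K) = 4d = -1128.
disc(K) = -1128 is not divisible by 389; 389 is unramified.
Compute (-282/389) via Euler: 107^((389-1)/2) mod 389 = 388, so (-282/389) = -1.
Legendre symbol -1 ⇒ 389 is inert.

inert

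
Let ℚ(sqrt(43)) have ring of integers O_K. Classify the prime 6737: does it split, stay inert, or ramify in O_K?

Since 43 ≢ 1 mod 4, the ring of integers is ℤ[√43] with discriminant 4·43 = 172.
disc(K) = 172 is not divisible by 6737; 6737 is unramified.
Compute (43/6737) via Euler: 43^((6737-1)/2) mod 6737 = 6736, so (43/6737) = -1.
Legendre symbol -1 ⇒ 6737 is inert.

6737 remains inert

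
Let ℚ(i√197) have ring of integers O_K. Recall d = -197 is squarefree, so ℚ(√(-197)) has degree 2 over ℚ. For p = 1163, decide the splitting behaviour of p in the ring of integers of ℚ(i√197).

1163 remains inert

Since -197 ≢ 1 mod 4, the ring of integers is ℤ[√-197] with discriminant 4·(-197) = -788.
Since gcd(1163, -788) = 1 the prime 1163 does not ramify.
Compute (-197/1163) via Euler: 966^((1163-1)/2) mod 1163 = 1162, so (-197/1163) = -1.
(-197/1163) = -1, so 1163 is inert.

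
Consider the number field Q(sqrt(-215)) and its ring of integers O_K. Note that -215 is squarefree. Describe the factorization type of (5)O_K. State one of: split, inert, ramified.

5 is ramified

d = -215 ≡ 1 (mod 4), so O_K = ℤ[(1+√-215)/2] and disc(K) = d = -215.
disc(K) = -215 = 5·(-43), so p = 5 is ramified.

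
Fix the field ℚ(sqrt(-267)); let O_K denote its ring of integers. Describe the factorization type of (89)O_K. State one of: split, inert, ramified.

ramifies in O_K

Since -267 ≡ 1 mod 4, the ring of integers is ℤ[(1+√-267)/2] with discriminant -267.
disc(K) = -267 = 89·(-3), so p = 89 is ramified.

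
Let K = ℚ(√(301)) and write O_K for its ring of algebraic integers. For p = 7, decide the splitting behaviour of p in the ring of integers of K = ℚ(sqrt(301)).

d = 301 ≡ 1 (mod 4), so O_K = ℤ[(1+√301)/2] and disc(K) = d = 301.
disc(K) = 301 = 7·43, so p = 7 is ramified.

ramified — (7) = 𝔭²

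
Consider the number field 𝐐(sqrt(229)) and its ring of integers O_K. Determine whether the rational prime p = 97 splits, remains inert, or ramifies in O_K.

splits completely

Since 229 ≡ 1 mod 4, the ring of integers is ℤ[(1+√229)/2] with discriminant 229.
Since gcd(97, 229) = 1 the prime 97 does not ramify.
Compute (229/97) via Euler: 35^((97-1)/2) mod 97 = 1, so (229/97) = 1.
(229/97) = 1, so 97 splits.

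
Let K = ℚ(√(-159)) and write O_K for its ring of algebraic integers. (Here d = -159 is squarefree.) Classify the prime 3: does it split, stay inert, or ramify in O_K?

p ramifies

-159 mod 4 = 1, hence disc K = -159 and O_K = ℤ[(1+√-159)/2].
disc(K) = -159 = 3·(-53), so p = 3 is ramified.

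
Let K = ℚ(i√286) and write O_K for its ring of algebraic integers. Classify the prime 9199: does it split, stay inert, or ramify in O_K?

Since -286 ≢ 1 mod 4, the ring of integers is ℤ[√-286] with discriminant 4·(-286) = -1144.
disc(K) = -1144 is not divisible by 9199; 9199 is unramified.
Legendre symbol by Euler's criterion: (-286/9199) ≡ (-286)^4599 ≡ 9198 (mod 9199), i.e. (-286/9199) = -1.
d is a non-residue mod p, hence 9199 remains inert in O_K.

inert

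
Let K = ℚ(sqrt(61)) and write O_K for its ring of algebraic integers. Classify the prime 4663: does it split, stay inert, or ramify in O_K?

4663 splits in O_K

d = 61 ≡ 1 (mod 4), so O_K = ℤ[(1+√61)/2] and disc(K) = d = 61.
4663 ∤ 61, so 4663 is unramified.
(61/4663) = 61^2331 mod 4663 = 1, giving Legendre symbol 1.
(61/4663) = 1, so 4663 splits.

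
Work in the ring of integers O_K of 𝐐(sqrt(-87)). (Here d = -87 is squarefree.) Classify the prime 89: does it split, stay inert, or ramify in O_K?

split

d = -87 ≡ 1 (mod 4), so O_K = ℤ[(1+√-87)/2] and disc(K) = d = -87.
disc(K) = -87 is not divisible by 89; 89 is unramified.
Euler's criterion: (-87)^44 mod 89 = 1. Thus (-87|89) = 1.
(-87/89) = 1, so 89 splits.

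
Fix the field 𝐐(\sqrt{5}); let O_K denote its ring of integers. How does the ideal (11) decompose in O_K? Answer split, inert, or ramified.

splits completely

Since 5 ≡ 1 mod 4, the ring of integers is ℤ[(1+√5)/2] with discriminant 5.
disc(K) = 5 is not divisible by 11; 11 is unramified.
(5/11) = 5^5 mod 11 = 1, giving Legendre symbol 1.
Legendre symbol 1 ⇒ 11 is split.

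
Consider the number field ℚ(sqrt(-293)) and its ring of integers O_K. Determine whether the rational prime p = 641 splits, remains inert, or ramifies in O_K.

Since -293 ≢ 1 mod 4, the ring of integers is ℤ[√-293] with discriminant 4·(-293) = -1172.
641 ∤ -1172, so 641 is unramified.
Legendre symbol by Euler's criterion: (-293/641) ≡ (-293)^320 ≡ 1 (mod 641), i.e. (-293/641) = 1.
Legendre symbol 1 ⇒ 641 is split.

641 splits in O_K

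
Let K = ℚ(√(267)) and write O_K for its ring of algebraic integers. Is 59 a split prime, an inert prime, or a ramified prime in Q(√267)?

p is inert

Since 267 ≢ 1 mod 4, the ring of integers is ℤ[√267] with discriminant 4·267 = 1068.
Since gcd(59, 1068) = 1 the prime 59 does not ramify.
Legendre symbol by Euler's criterion: (267/59) ≡ 267^29 ≡ 58 (mod 59), i.e. (267/59) = -1.
d is a non-residue mod p, hence 59 remains inert in O_K.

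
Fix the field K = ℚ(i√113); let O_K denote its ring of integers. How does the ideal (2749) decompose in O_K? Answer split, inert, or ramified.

d = -113 ≡ 3 (mod 4), so O_K = ℤ[√-113] and disc(K) = 4d = -452.
2749 ∤ -452, so 2749 is unramified.
Euler's criterion: (-113)^1374 mod 2749 = 2748. Thus (-113|2749) = -1.
d is a non-residue mod p, hence 2749 remains inert in O_K.

inert — (2749) stays prime in O_K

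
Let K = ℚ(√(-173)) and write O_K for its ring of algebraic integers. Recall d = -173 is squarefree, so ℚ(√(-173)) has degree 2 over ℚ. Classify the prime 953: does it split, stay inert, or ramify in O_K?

split

Since -173 ≢ 1 mod 4, the ring of integers is ℤ[√-173] with discriminant 4·(-173) = -692.
Since gcd(953, -692) = 1 the prime 953 does not ramify.
Legendre symbol by Euler's criterion: (-173/953) ≡ (-173)^476 ≡ 1 (mod 953), i.e. (-173/953) = 1.
d is a quadratic residue mod p, hence 953 splits in O_K.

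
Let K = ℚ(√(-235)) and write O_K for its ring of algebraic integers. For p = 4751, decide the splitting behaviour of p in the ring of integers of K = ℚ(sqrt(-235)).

4751 splits in O_K

d = -235 ≡ 1 (mod 4), so O_K = ℤ[(1+√-235)/2] and disc(K) = d = -235.
4751 ∤ -235, so 4751 is unramified.
Legendre symbol by Euler's criterion: (-235/4751) ≡ (-235)^2375 ≡ 1 (mod 4751), i.e. (-235/4751) = 1.
(-235/4751) = 1, so 4751 splits.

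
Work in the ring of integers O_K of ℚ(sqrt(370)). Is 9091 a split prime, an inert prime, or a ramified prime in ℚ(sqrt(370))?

p is inert

370 mod 4 = 2, hence disc K = 4·370 = 1480 and O_K = ℤ[√370].
disc(K) = 1480 is not divisible by 9091; 9091 is unramified.
(370/9091) = 370^4545 mod 9091 = 9090, giving Legendre symbol -1.
Legendre symbol -1 ⇒ 9091 is inert.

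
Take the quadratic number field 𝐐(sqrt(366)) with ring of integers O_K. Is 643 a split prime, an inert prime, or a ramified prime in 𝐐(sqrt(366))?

Since 366 ≢ 1 mod 4, the ring of integers is ℤ[√366] with discriminant 4·366 = 1464.
disc(K) = 1464 is not divisible by 643; 643 is unramified.
Euler's criterion: 366^321 mod 643 = 642. Thus (366|643) = -1.
d is a non-residue mod p, hence 643 remains inert in O_K.

inert — (643) stays prime in O_K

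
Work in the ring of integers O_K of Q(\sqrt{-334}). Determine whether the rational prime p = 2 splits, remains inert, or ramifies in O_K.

p ramifies

d = -334 ≡ 2 (mod 4), so O_K = ℤ[√-334] and disc(K) = 4d = -1336.
Ramification test: 2 | -1336. The prime 2 ramifies in K.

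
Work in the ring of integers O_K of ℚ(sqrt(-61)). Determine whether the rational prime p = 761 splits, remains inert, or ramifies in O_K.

Since -61 ≢ 1 mod 4, the ring of integers is ℤ[√-61] with discriminant 4·(-61) = -244.
disc(K) = -244 is not divisible by 761; 761 is unramified.
Legendre symbol by Euler's criterion: (-61/761) ≡ (-61)^380 ≡ 760 (mod 761), i.e. (-61/761) = -1.
d is a non-residue mod p, hence 761 remains inert in O_K.

inert — (761) stays prime in O_K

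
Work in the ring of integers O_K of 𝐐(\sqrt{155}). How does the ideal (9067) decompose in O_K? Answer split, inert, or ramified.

inert — (9067) stays prime in O_K

Since 155 ≢ 1 mod 4, the ring of integers is ℤ[√155] with discriminant 4·155 = 620.
disc(K) = 620 is not divisible by 9067; 9067 is unramified.
Compute (155/9067) via Euler: 155^((9067-1)/2) mod 9067 = 9066, so (155/9067) = -1.
(155/9067) = -1, so 9067 is inert.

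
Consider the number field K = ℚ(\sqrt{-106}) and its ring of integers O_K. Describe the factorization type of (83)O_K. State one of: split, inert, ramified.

remains prime (inert)

Since -106 ≢ 1 mod 4, the ring of integers is ℤ[√-106] with discriminant 4·(-106) = -424.
disc(K) = -424 is not divisible by 83; 83 is unramified.
(-106/83) = 60^41 mod 83 = 82, giving Legendre symbol -1.
(-106/83) = -1, so 83 is inert.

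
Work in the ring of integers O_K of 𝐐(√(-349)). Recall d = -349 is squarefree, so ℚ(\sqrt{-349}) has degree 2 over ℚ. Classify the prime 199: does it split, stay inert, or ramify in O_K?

199 splits in O_K

Since -349 ≢ 1 mod 4, the ring of integers is ℤ[√-349] with discriminant 4·(-349) = -1396.
199 ∤ -1396, so 199 is unramified.
(-349/199) = 49^99 mod 199 = 1, giving Legendre symbol 1.
Legendre symbol 1 ⇒ 199 is split.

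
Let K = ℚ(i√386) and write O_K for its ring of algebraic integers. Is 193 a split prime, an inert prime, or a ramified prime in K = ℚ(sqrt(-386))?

ramifies in O_K

Since -386 ≢ 1 mod 4, the ring of integers is ℤ[√-386] with discriminant 4·(-386) = -1544.
disc(K) = -1544 = 193·(-8), so p = 193 is ramified.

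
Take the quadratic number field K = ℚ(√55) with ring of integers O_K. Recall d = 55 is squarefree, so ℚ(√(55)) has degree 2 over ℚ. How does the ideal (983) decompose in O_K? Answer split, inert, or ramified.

p splits

55 mod 4 = 3, hence disc K = 4·55 = 220 and O_K = ℤ[√55].
983 ∤ 220, so 983 is unramified.
(55/983) = 55^491 mod 983 = 1, giving Legendre symbol 1.
(55/983) = 1, so 983 splits.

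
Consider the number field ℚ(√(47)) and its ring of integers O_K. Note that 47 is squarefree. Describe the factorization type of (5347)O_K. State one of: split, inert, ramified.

5347 remains inert

d = 47 ≡ 3 (mod 4), so O_K = ℤ[√47] and disc(K) = 4d = 188.
5347 ∤ 188, so 5347 is unramified.
Compute (47/5347) via Euler: 47^((5347-1)/2) mod 5347 = 5346, so (47/5347) = -1.
d is a non-residue mod p, hence 5347 remains inert in O_K.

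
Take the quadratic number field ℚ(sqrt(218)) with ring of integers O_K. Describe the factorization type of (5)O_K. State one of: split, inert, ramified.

inert

Since 218 ≢ 1 mod 4, the ring of integers is ℤ[√218] with discriminant 4·218 = 872.
5 ∤ 872, so 5 is unramified.
Euler's criterion: 218^2 mod 5 = 4. Thus (218|5) = -1.
(218/5) = -1, so 5 is inert.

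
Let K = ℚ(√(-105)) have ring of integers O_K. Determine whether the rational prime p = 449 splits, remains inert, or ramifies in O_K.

Since -105 ≢ 1 mod 4, the ring of integers is ℤ[√-105] with discriminant 4·(-105) = -420.
Since gcd(449, -420) = 1 the prime 449 does not ramify.
(-105/449) = 344^224 mod 449 = 448, giving Legendre symbol -1.
(-105/449) = -1, so 449 is inert.

p is inert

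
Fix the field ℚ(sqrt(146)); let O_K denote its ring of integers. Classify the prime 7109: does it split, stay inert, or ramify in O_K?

splits completely

146 mod 4 = 2, hence disc K = 4·146 = 584 and O_K = ℤ[√146].
Since gcd(7109, 584) = 1 the prime 7109 does not ramify.
(146/7109) = 146^3554 mod 7109 = 1, giving Legendre symbol 1.
Legendre symbol 1 ⇒ 7109 is split.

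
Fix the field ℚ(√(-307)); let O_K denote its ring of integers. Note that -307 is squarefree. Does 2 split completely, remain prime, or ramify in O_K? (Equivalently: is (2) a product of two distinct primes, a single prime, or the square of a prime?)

Since -307 ≡ 1 mod 4, the ring of integers is ℤ[(1+√-307)/2] with discriminant -307.
2 ∤ -307, so 2 is unramified.
d ≡ 5 (mod 8); the supplementary law gives 2 inert.

2 remains inert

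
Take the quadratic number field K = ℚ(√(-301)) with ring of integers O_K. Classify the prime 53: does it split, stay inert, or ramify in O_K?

d = -301 ≡ 3 (mod 4), so O_K = ℤ[√-301] and disc(K) = 4d = -1204.
Since gcd(53, -1204) = 1 the prime 53 does not ramify.
Legendre symbol by Euler's criterion: (-301/53) ≡ (-301)^26 ≡ 1 (mod 53), i.e. (-301/53) = 1.
Legendre symbol 1 ⇒ 53 is split.

53 splits in O_K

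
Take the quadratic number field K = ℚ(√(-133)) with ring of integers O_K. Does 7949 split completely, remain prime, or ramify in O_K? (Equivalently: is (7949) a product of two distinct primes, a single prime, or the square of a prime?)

d = -133 ≡ 3 (mod 4), so O_K = ℤ[√-133] and disc(K) = 4d = -532.
7949 ∤ -532, so 7949 is unramified.
Compute (-133/7949) via Euler: 7816^((7949-1)/2) mod 7949 = 1, so (-133/7949) = 1.
d is a quadratic residue mod p, hence 7949 splits in O_K.

splits completely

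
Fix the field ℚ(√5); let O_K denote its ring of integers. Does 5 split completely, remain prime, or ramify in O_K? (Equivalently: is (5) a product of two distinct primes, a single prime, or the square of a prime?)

ramified — (5) = 𝔭²

d = 5 ≡ 1 (mod 4), so O_K = ℤ[(1+√5)/2] and disc(K) = d = 5.
Ramification test: 5 | 5. The prime 5 ramifies in K.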